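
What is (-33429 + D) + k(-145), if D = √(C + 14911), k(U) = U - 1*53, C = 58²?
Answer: -33627 + 5*√731 ≈ -33492.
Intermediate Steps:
C = 3364
k(U) = -53 + U (k(U) = U - 53 = -53 + U)
D = 5*√731 (D = √(3364 + 14911) = √18275 = 5*√731 ≈ 135.19)
(-33429 + D) + k(-145) = (-33429 + 5*√731) + (-53 - 145) = (-33429 + 5*√731) - 198 = -33627 + 5*√731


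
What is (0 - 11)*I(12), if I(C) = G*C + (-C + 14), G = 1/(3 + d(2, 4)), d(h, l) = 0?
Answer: -66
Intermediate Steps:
G = ⅓ (G = 1/(3 + 0) = 1/3 = ⅓ ≈ 0.33333)
I(C) = 14 - 2*C/3 (I(C) = C/3 + (-C + 14) = C/3 + (14 - C) = 14 - 2*C/3)
(0 - 11)*I(12) = (0 - 11)*(14 - ⅔*12) = -11*(14 - 8) = -11*6 = -66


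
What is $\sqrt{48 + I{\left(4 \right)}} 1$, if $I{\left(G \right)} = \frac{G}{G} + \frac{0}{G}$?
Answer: $7$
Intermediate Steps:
$I{\left(G \right)} = 1$ ($I{\left(G \right)} = 1 + 0 = 1$)
$\sqrt{48 + I{\left(4 \right)}} 1 = \sqrt{48 + 1} \cdot 1 = \sqrt{49} \cdot 1 = 7 \cdot 1 = 7$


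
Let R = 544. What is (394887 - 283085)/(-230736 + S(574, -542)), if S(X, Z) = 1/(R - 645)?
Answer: -11292002/23304337 ≈ -0.48455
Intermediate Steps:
S(X, Z) = -1/101 (S(X, Z) = 1/(544 - 645) = 1/(-101) = -1/101)
(394887 - 283085)/(-230736 + S(574, -542)) = (394887 - 283085)/(-230736 - 1/101) = 111802/(-23304337/101) = 111802*(-101/23304337) = -11292002/23304337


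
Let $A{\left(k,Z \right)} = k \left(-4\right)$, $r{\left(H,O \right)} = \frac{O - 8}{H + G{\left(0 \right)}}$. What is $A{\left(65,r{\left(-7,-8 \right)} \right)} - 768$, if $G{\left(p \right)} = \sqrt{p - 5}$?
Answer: $-1028$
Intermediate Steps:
$G{\left(p \right)} = \sqrt{-5 + p}$
$r{\left(H,O \right)} = \frac{-8 + O}{H + i \sqrt{5}}$ ($r{\left(H,O \right)} = \frac{O - 8}{H + \sqrt{-5 + 0}} = \frac{-8 + O}{H + \sqrt{-5}} = \frac{-8 + O}{H + i \sqrt{5}}$)
$A{\left(k,Z \right)} = - 4 k$
$A{\left(65,r{\left(-7,-8 \right)} \right)} - 768 = \left(-4\right) 65 - 768 = -260 - 768 = -1028$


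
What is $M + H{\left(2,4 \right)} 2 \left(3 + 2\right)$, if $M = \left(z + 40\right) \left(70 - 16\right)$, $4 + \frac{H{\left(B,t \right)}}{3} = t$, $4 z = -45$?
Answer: $\frac{3105}{2} \approx 1552.5$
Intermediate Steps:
$z = - \frac{45}{4}$ ($z = \frac{1}{4} \left(-45\right) = - \frac{45}{4} \approx -11.25$)
$H{\left(B,t \right)} = -12 + 3 t$
$M = \frac{3105}{2}$ ($M = \left(- \frac{45}{4} + 40\right) \left(70 - 16\right) = \frac{115}{4} \cdot 54 = \frac{3105}{2} \approx 1552.5$)
$M + H{\left(2,4 \right)} 2 \left(3 + 2\right) = \frac{3105}{2} + \left(-12 + 3 \cdot 4\right) 2 \left(3 + 2\right) = \frac{3105}{2} + \left(-12 + 12\right) 2 \cdot 5 = \frac{3105}{2} + 0 \cdot 10 = \frac{3105}{2} + 0 = \frac{3105}{2}$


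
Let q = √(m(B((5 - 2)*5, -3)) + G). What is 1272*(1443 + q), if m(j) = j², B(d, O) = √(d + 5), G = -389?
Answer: 1835496 + 3816*I*√41 ≈ 1.8355e+6 + 24434.0*I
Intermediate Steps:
B(d, O) = √(5 + d)
q = 3*I*√41 (q = √((√(5 + (5 - 2)*5))² - 389) = √((√(5 + 3*5))² - 389) = √((√(5 + 15))² - 389) = √((√20)² - 389) = √((2*√5)² - 389) = √(20 - 389) = √(-369) = 3*I*√41 ≈ 19.209*I)
1272*(1443 + q) = 1272*(1443 + 3*I*√41) = 1835496 + 3816*I*√41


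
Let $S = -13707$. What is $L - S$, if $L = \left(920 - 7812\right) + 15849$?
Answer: $22664$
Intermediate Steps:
$L = 8957$ ($L = -6892 + 15849 = 8957$)
$L - S = 8957 - -13707 = 8957 + 13707 = 22664$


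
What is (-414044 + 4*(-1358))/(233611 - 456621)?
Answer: 209738/111505 ≈ 1.8810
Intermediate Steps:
(-414044 + 4*(-1358))/(233611 - 456621) = (-414044 - 5432)/(-223010) = -419476*(-1/223010) = 209738/111505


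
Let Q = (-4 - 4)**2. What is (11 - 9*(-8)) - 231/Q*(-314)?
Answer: 38923/32 ≈ 1216.3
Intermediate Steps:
Q = 64 (Q = (-8)**2 = 64)
(11 - 9*(-8)) - 231/Q*(-314) = (11 - 9*(-8)) - 231/64*(-314) = (11 + 72) - 231*1/64*(-314) = 83 - 231/64*(-314) = 83 + 36267/32 = 38923/32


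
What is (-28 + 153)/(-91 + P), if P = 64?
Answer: -125/27 ≈ -4.6296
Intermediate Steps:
(-28 + 153)/(-91 + P) = (-28 + 153)/(-91 + 64) = 125/(-27) = 125*(-1/27) = -125/27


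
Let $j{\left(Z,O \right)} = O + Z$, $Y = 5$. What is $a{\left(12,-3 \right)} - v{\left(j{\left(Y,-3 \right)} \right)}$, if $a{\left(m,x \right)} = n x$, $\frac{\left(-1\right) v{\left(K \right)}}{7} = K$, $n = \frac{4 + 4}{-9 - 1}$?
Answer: $\frac{82}{5} \approx 16.4$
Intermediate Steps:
$n = - \frac{4}{5}$ ($n = \frac{8}{-10} = 8 \left(- \frac{1}{10}\right) = - \frac{4}{5} \approx -0.8$)
$v{\left(K \right)} = - 7 K$
$a{\left(m,x \right)} = - \frac{4 x}{5}$
$a{\left(12,-3 \right)} - v{\left(j{\left(Y,-3 \right)} \right)} = \left(- \frac{4}{5}\right) \left(-3\right) - - 7 \left(-3 + 5\right) = \frac{12}{5} - \left(-7\right) 2 = \frac{12}{5} - -14 = \frac{12}{5} + 14 = \frac{82}{5}$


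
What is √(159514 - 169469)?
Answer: I*√9955 ≈ 99.775*I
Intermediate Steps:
√(159514 - 169469) = √(-9955) = I*√9955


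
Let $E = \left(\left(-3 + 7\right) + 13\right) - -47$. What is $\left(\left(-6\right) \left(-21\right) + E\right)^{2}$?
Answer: $36100$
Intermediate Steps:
$E = 64$ ($E = \left(4 + 13\right) + 47 = 17 + 47 = 64$)
$\left(\left(-6\right) \left(-21\right) + E\right)^{2} = \left(\left(-6\right) \left(-21\right) + 64\right)^{2} = \left(126 + 64\right)^{2} = 190^{2} = 36100$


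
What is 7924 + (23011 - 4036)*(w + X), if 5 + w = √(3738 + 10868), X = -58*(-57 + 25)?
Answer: 35130649 + 18975*√14606 ≈ 3.7424e+7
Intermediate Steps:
X = 1856 (X = -58*(-32) = 1856)
w = -5 + √14606 (w = -5 + √(3738 + 10868) = -5 + √14606 ≈ 115.86)
7924 + (23011 - 4036)*(w + X) = 7924 + (23011 - 4036)*((-5 + √14606) + 1856) = 7924 + 18975*(1851 + √14606) = 7924 + (35122725 + 18975*√14606) = 35130649 + 18975*√14606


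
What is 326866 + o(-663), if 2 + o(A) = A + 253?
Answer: 326454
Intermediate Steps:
o(A) = 251 + A (o(A) = -2 + (A + 253) = -2 + (253 + A) = 251 + A)
326866 + o(-663) = 326866 + (251 - 663) = 326866 - 412 = 326454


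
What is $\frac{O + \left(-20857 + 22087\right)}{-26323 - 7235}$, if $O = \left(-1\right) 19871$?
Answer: $\frac{2663}{4794} \approx 0.55549$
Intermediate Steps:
$O = -19871$
$\frac{O + \left(-20857 + 22087\right)}{-26323 - 7235} = \frac{-19871 + \left(-20857 + 22087\right)}{-26323 - 7235} = \frac{-19871 + 1230}{-33558} = \left(-18641\right) \left(- \frac{1}{33558}\right) = \frac{2663}{4794}$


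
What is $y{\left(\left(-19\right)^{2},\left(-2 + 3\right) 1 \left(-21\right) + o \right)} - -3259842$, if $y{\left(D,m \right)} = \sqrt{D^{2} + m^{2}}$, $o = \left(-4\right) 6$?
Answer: $3259842 + \sqrt{132346} \approx 3.2602 \cdot 10^{6}$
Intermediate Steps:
$o = -24$
$y{\left(\left(-19\right)^{2},\left(-2 + 3\right) 1 \left(-21\right) + o \right)} - -3259842 = \sqrt{\left(\left(-19\right)^{2}\right)^{2} + \left(\left(-2 + 3\right) 1 \left(-21\right) - 24\right)^{2}} - -3259842 = \sqrt{361^{2} + \left(1 \cdot 1 \left(-21\right) - 24\right)^{2}} + 3259842 = \sqrt{130321 + \left(1 \left(-21\right) - 24\right)^{2}} + 3259842 = \sqrt{130321 + \left(-21 - 24\right)^{2}} + 3259842 = \sqrt{130321 + \left(-45\right)^{2}} + 3259842 = \sqrt{130321 + 2025} + 3259842 = \sqrt{132346} + 3259842 = 3259842 + \sqrt{132346}$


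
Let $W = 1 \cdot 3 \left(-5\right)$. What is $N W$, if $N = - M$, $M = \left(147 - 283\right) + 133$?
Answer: $-45$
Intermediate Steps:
$M = -3$ ($M = -136 + 133 = -3$)
$N = 3$ ($N = \left(-1\right) \left(-3\right) = 3$)
$W = -15$ ($W = 3 \left(-5\right) = -15$)
$N W = 3 \left(-15\right) = -45$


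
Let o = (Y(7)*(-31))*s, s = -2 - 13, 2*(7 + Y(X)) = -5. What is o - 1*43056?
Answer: -94947/2 ≈ -47474.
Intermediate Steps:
Y(X) = -19/2 (Y(X) = -7 + (½)*(-5) = -7 - 5/2 = -19/2)
s = -15
o = -8835/2 (o = -19/2*(-31)*(-15) = (589/2)*(-15) = -8835/2 ≈ -4417.5)
o - 1*43056 = -8835/2 - 1*43056 = -8835/2 - 43056 = -94947/2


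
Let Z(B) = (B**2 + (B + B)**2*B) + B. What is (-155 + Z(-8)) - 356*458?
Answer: -165195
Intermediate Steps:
Z(B) = B + B**2 + 4*B**3 (Z(B) = (B**2 + (2*B)**2*B) + B = (B**2 + (4*B**2)*B) + B = (B**2 + 4*B**3) + B = B + B**2 + 4*B**3)
(-155 + Z(-8)) - 356*458 = (-155 - 8*(1 - 8 + 4*(-8)**2)) - 356*458 = (-155 - 8*(1 - 8 + 4*64)) - 163048 = (-155 - 8*(1 - 8 + 256)) - 163048 = (-155 - 8*249) - 163048 = (-155 - 1992) - 163048 = -2147 - 163048 = -165195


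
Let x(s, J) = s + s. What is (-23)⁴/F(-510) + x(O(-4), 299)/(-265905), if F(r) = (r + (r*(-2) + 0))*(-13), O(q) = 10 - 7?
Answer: -1653581353/39176670 ≈ -42.208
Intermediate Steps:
O(q) = 3
F(r) = 13*r (F(r) = (r + (-2*r + 0))*(-13) = (r - 2*r)*(-13) = -r*(-13) = 13*r)
x(s, J) = 2*s
(-23)⁴/F(-510) + x(O(-4), 299)/(-265905) = (-23)⁴/((13*(-510))) + (2*3)/(-265905) = 279841/(-6630) + 6*(-1/265905) = 279841*(-1/6630) - 2/88635 = -279841/6630 - 2/88635 = -1653581353/39176670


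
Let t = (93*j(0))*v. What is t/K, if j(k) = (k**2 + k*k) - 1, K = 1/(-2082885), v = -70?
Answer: -13559581350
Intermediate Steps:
K = -1/2082885 ≈ -4.8010e-7
j(k) = -1 + 2*k**2 (j(k) = (k**2 + k**2) - 1 = 2*k**2 - 1 = -1 + 2*k**2)
t = 6510 (t = (93*(-1 + 2*0**2))*(-70) = (93*(-1 + 2*0))*(-70) = (93*(-1 + 0))*(-70) = (93*(-1))*(-70) = -93*(-70) = 6510)
t/K = 6510/(-1/2082885) = 6510*(-2082885) = -13559581350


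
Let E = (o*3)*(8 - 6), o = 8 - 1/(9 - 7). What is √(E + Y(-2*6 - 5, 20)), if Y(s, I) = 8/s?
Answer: √12869/17 ≈ 6.6730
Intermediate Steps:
o = 15/2 (o = 8 - 1/2 = 8 - 1*½ = 8 - ½ = 15/2 ≈ 7.5000)
E = 45 (E = ((15/2)*3)*(8 - 6) = (45/2)*2 = 45)
√(E + Y(-2*6 - 5, 20)) = √(45 + 8/(-2*6 - 5)) = √(45 + 8/(-12 - 5)) = √(45 + 8/(-17)) = √(45 + 8*(-1/17)) = √(45 - 8/17) = √(757/17) = √12869/17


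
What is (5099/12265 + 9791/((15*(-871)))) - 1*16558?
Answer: -530668845946/32048445 ≈ -16558.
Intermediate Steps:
(5099/12265 + 9791/((15*(-871)))) - 1*16558 = (5099*(1/12265) + 9791/(-13065)) - 16558 = (5099/12265 + 9791*(-1/13065)) - 16558 = (5099/12265 - 9791/13065) - 16558 = -10693636/32048445 - 16558 = -530668845946/32048445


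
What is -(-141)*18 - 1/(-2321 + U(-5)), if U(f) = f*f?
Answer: 5827249/2296 ≈ 2538.0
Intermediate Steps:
U(f) = f²
-(-141)*18 - 1/(-2321 + U(-5)) = -(-141)*18 - 1/(-2321 + (-5)²) = -1*(-2538) - 1/(-2321 + 25) = 2538 - 1/(-2296) = 2538 - 1*(-1/2296) = 2538 + 1/2296 = 5827249/2296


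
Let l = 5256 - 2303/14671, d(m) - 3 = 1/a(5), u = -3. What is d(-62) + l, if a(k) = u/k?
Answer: 231384103/44013 ≈ 5257.2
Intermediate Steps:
a(k) = -3/k
d(m) = 4/3 (d(m) = 3 + 1/(-3/5) = 3 + 1/(-3*⅕) = 3 + 1/(-⅗) = 3 - 5/3 = 4/3)
l = 77108473/14671 (l = 5256 - 2303*1/14671 = 5256 - 2303/14671 = 77108473/14671 ≈ 5255.8)
d(-62) + l = 4/3 + 77108473/14671 = 231384103/44013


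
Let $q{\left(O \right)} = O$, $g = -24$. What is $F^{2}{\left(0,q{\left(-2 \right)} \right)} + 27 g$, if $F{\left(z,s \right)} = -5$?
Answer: $-623$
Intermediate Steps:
$F^{2}{\left(0,q{\left(-2 \right)} \right)} + 27 g = \left(-5\right)^{2} + 27 \left(-24\right) = 25 - 648 = -623$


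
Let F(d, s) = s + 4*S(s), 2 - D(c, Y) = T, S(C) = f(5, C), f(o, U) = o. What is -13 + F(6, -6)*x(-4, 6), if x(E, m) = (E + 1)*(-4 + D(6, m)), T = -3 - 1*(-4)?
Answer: 113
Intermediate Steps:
S(C) = 5
T = 1 (T = -3 + 4 = 1)
D(c, Y) = 1 (D(c, Y) = 2 - 1*1 = 2 - 1 = 1)
F(d, s) = 20 + s (F(d, s) = s + 4*5 = s + 20 = 20 + s)
x(E, m) = -3 - 3*E (x(E, m) = (E + 1)*(-4 + 1) = (1 + E)*(-3) = -3 - 3*E)
-13 + F(6, -6)*x(-4, 6) = -13 + (20 - 6)*(-3 - 3*(-4)) = -13 + 14*(-3 + 12) = -13 + 14*9 = -13 + 126 = 113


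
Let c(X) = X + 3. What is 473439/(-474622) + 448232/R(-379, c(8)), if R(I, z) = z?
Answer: 212735560475/5220842 ≈ 40747.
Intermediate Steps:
c(X) = 3 + X
473439/(-474622) + 448232/R(-379, c(8)) = 473439/(-474622) + 448232/(3 + 8) = 473439*(-1/474622) + 448232/11 = -473439/474622 + 448232*(1/11) = -473439/474622 + 448232/11 = 212735560475/5220842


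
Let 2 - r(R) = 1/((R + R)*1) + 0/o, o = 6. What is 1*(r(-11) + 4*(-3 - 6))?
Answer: -747/22 ≈ -33.955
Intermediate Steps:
r(R) = 2 - 1/(2*R) (r(R) = 2 - (1/((R + R)*1) + 0/6) = 2 - (1/(2*R) + 0*(1/6)) = 2 - ((1/(2*R))*1 + 0) = 2 - (1/(2*R) + 0) = 2 - 1/(2*R))
1*(r(-11) + 4*(-3 - 6)) = 1*((2 - 1/2/(-11)) + 4*(-3 - 6)) = 1*((2 - 1/2*(-1/11)) + 4*(-9)) = 1*((2 + 1/22) - 36) = 1*(45/22 - 36) = 1*(-747/22) = -747/22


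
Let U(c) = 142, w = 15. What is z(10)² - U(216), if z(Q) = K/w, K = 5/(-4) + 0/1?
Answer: -20447/144 ≈ -141.99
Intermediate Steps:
K = -5/4 (K = 5*(-¼) + 0*1 = -5/4 + 0 = -5/4 ≈ -1.2500)
z(Q) = -1/12 (z(Q) = -5/4/15 = -5/4*1/15 = -1/12)
z(10)² - U(216) = (-1/12)² - 1*142 = 1/144 - 142 = -20447/144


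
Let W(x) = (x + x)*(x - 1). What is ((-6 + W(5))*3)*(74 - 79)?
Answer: -510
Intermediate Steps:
W(x) = 2*x*(-1 + x) (W(x) = (2*x)*(-1 + x) = 2*x*(-1 + x))
((-6 + W(5))*3)*(74 - 79) = ((-6 + 2*5*(-1 + 5))*3)*(74 - 79) = ((-6 + 2*5*4)*3)*(-5) = ((-6 + 40)*3)*(-5) = (34*3)*(-5) = 102*(-5) = -510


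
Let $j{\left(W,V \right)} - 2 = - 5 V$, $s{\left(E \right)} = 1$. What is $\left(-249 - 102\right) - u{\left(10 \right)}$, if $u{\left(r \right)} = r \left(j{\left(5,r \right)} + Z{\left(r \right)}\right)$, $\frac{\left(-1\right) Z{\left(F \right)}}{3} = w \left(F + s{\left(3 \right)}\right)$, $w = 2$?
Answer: $789$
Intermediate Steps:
$Z{\left(F \right)} = -6 - 6 F$ ($Z{\left(F \right)} = - 3 \cdot 2 \left(F + 1\right) = - 3 \cdot 2 \left(1 + F\right) = - 3 \left(2 + 2 F\right) = -6 - 6 F$)
$j{\left(W,V \right)} = 2 - 5 V$
$u{\left(r \right)} = r \left(-4 - 11 r\right)$ ($u{\left(r \right)} = r \left(\left(2 - 5 r\right) - \left(6 + 6 r\right)\right) = r \left(-4 - 11 r\right)$)
$\left(-249 - 102\right) - u{\left(10 \right)} = \left(-249 - 102\right) - \left(-1\right) 10 \left(4 + 11 \cdot 10\right) = \left(-249 - 102\right) - \left(-1\right) 10 \left(4 + 110\right) = -351 - \left(-1\right) 10 \cdot 114 = -351 - -1140 = -351 + 1140 = 789$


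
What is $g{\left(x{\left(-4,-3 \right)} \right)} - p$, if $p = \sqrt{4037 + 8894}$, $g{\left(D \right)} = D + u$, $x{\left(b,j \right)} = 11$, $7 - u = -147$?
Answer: $165 - \sqrt{12931} \approx 51.285$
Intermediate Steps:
$u = 154$ ($u = 7 - -147 = 7 + 147 = 154$)
$g{\left(D \right)} = 154 + D$ ($g{\left(D \right)} = D + 154 = 154 + D$)
$p = \sqrt{12931} \approx 113.71$
$g{\left(x{\left(-4,-3 \right)} \right)} - p = \left(154 + 11\right) - \sqrt{12931} = 165 - \sqrt{12931}$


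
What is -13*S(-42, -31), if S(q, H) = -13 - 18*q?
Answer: -9659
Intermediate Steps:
S(q, H) = -13 - 18*q
-13*S(-42, -31) = -13*(-13 - 18*(-42)) = -13*(-13 + 756) = -13*743 = -9659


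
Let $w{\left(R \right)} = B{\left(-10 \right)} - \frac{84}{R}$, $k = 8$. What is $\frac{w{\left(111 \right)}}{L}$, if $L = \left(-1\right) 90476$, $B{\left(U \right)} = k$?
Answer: $- \frac{67}{836903} \approx -8.0057 \cdot 10^{-5}$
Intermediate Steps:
$B{\left(U \right)} = 8$
$w{\left(R \right)} = 8 - \frac{84}{R}$
$L = -90476$
$\frac{w{\left(111 \right)}}{L} = \frac{8 - \frac{84}{111}}{-90476} = \left(8 - \frac{28}{37}\right) \left(- \frac{1}{90476}\right) = \frac{268}{37} \left(- \frac{1}{90476}\right) = - \frac{67}{836903}$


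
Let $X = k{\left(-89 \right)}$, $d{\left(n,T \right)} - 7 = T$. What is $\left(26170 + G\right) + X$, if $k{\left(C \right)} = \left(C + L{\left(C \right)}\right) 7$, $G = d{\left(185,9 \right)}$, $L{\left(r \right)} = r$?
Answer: $24940$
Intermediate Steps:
$d{\left(n,T \right)} = 7 + T$
$G = 16$ ($G = 7 + 9 = 16$)
$k{\left(C \right)} = 14 C$ ($k{\left(C \right)} = \left(C + C\right) 7 = 2 C 7 = 14 C$)
$X = -1246$ ($X = 14 \left(-89\right) = -1246$)
$\left(26170 + G\right) + X = \left(26170 + 16\right) - 1246 = 26186 - 1246 = 24940$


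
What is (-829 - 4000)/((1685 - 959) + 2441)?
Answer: -4829/3167 ≈ -1.5248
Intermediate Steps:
(-829 - 4000)/((1685 - 959) + 2441) = -4829/(726 + 2441) = -4829/3167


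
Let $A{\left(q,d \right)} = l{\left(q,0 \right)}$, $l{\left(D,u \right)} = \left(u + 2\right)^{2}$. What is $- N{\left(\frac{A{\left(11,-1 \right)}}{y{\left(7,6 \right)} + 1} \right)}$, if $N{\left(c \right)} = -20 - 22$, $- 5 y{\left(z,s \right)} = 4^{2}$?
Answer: $42$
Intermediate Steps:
$l{\left(D,u \right)} = \left(2 + u\right)^{2}$
$A{\left(q,d \right)} = 4$ ($A{\left(q,d \right)} = \left(2 + 0\right)^{2} = 2^{2} = 4$)
$y{\left(z,s \right)} = - \frac{16}{5}$ ($y{\left(z,s \right)} = - \frac{4^{2}}{5} = \left(- \frac{1}{5}\right) 16 = - \frac{16}{5}$)
$N{\left(c \right)} = -42$ ($N{\left(c \right)} = -20 - 22 = -42$)
$- N{\left(\frac{A{\left(11,-1 \right)}}{y{\left(7,6 \right)} + 1} \right)} = \left(-1\right) \left(-42\right) = 42$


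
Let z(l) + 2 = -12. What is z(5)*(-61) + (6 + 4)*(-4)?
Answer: 814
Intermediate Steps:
z(l) = -14 (z(l) = -2 - 12 = -14)
z(5)*(-61) + (6 + 4)*(-4) = -14*(-61) + (6 + 4)*(-4) = 854 + 10*(-4) = 854 - 40 = 814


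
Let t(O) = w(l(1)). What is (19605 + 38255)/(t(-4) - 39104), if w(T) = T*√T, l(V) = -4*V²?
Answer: -7070492/4778509 + 2893*I/9557018 ≈ -1.4796 + 0.00030271*I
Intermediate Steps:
w(T) = T^(3/2)
t(O) = -8*I (t(O) = (-4*1²)^(3/2) = (-4*1)^(3/2) = (-4)^(3/2) = -8*I)
(19605 + 38255)/(t(-4) - 39104) = (19605 + 38255)/(-8*I - 39104) = 57860/(-39104 - 8*I) = 57860*((-39104 + 8*I)/1529122880) = 2893*(-39104 + 8*I)/76456144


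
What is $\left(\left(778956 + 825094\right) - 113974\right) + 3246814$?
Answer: $4736890$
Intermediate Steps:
$\left(\left(778956 + 825094\right) - 113974\right) + 3246814 = \left(1604050 - 113974\right) + 3246814 = 1490076 + 3246814 = 4736890$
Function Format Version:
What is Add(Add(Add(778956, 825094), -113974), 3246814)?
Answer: 4736890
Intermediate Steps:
Add(Add(Add(778956, 825094), -113974), 3246814) = Add(Add(1604050, -113974), 3246814) = Add(1490076, 3246814) = 4736890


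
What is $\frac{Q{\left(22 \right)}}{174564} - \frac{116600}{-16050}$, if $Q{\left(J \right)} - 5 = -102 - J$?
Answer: $\frac{135681683}{18678348} \approx 7.2641$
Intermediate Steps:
$Q{\left(J \right)} = -97 - J$ ($Q{\left(J \right)} = 5 - \left(102 + J\right) = -97 - J$)
$\frac{Q{\left(22 \right)}}{174564} - \frac{116600}{-16050} = \frac{-97 - 22}{174564} - \frac{116600}{-16050} = \left(-97 - 22\right) \frac{1}{174564} - - \frac{2332}{321} = \left(-119\right) \frac{1}{174564} + \frac{2332}{321} = - \frac{119}{174564} + \frac{2332}{321} = \frac{135681683}{18678348}$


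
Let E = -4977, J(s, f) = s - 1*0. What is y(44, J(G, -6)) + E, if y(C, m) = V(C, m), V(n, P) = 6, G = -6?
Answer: -4971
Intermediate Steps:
J(s, f) = s (J(s, f) = s + 0 = s)
y(C, m) = 6
y(44, J(G, -6)) + E = 6 - 4977 = -4971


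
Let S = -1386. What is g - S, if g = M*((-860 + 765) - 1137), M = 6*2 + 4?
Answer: -18326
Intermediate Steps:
M = 16 (M = 12 + 4 = 16)
g = -19712 (g = 16*((-860 + 765) - 1137) = 16*(-95 - 1137) = 16*(-1232) = -19712)
g - S = -19712 - 1*(-1386) = -19712 + 1386 = -18326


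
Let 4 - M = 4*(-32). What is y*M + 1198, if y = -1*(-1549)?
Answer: 205666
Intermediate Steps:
y = 1549
M = 132 (M = 4 - 4*(-32) = 4 - 1*(-128) = 4 + 128 = 132)
y*M + 1198 = 1549*132 + 1198 = 204468 + 1198 = 205666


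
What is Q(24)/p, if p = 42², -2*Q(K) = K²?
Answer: -8/49 ≈ -0.16327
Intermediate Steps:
Q(K) = -K²/2
p = 1764
Q(24)/p = -½*24²/1764 = -½*576*(1/1764) = -288*1/1764 = -8/49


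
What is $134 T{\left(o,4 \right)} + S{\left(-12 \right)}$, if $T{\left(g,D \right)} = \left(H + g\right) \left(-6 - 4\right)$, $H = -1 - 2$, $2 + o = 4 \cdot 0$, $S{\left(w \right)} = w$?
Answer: $6688$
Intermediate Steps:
$o = -2$ ($o = -2 + 4 \cdot 0 = -2 + 0 = -2$)
$H = -3$ ($H = -1 - 2 = -3$)
$T{\left(g,D \right)} = 30 - 10 g$ ($T{\left(g,D \right)} = \left(-3 + g\right) \left(-6 - 4\right) = \left(-3 + g\right) \left(-10\right) = 30 - 10 g$)
$134 T{\left(o,4 \right)} + S{\left(-12 \right)} = 134 \left(30 - -20\right) - 12 = 134 \left(30 + 20\right) - 12 = 134 \cdot 50 - 12 = 6700 - 12 = 6688$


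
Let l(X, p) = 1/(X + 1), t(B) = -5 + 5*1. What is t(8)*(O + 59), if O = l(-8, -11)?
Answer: 0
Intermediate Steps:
t(B) = 0 (t(B) = -5 + 5 = 0)
l(X, p) = 1/(1 + X)
O = -1/7 (O = 1/(1 - 8) = 1/(-7) = -1/7 ≈ -0.14286)
t(8)*(O + 59) = 0*(-1/7 + 59) = 0*(412/7) = 0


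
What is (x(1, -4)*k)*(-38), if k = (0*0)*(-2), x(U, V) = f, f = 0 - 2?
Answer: 0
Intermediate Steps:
f = -2
x(U, V) = -2
k = 0 (k = 0*(-2) = 0)
(x(1, -4)*k)*(-38) = -2*0*(-38) = 0*(-38) = 0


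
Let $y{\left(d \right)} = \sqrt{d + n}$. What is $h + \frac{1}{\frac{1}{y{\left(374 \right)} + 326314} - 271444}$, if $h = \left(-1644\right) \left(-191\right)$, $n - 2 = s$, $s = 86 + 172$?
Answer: $\frac{2463582353474815935403275190}{7845703728308300266001} + \frac{\sqrt{634}}{7845703728308300266001} \approx 3.14 \cdot 10^{5}$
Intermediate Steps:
$s = 258$
$n = 260$ ($n = 2 + 258 = 260$)
$h = 314004$
$y{\left(d \right)} = \sqrt{260 + d}$ ($y{\left(d \right)} = \sqrt{d + 260} = \sqrt{260 + d}$)
$h + \frac{1}{\frac{1}{y{\left(374 \right)} + 326314} - 271444} = 314004 + \frac{1}{\frac{1}{\sqrt{260 + 374} + 326314} - 271444} = 314004 + \frac{1}{\frac{1}{\sqrt{634} + 326314} - 271444} = 314004 + \frac{1}{\frac{1}{326314 + \sqrt{634}} - 271444} = 314004 + \frac{1}{-271444 + \frac{1}{326314 + \sqrt{634}}}$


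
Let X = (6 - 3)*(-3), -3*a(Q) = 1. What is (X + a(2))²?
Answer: 784/9 ≈ 87.111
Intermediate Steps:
a(Q) = -⅓ (a(Q) = -⅓*1 = -⅓)
X = -9 (X = 3*(-3) = -9)
(X + a(2))² = (-9 - ⅓)² = (-28/3)² = 784/9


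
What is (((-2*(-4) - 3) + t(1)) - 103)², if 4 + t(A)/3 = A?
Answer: 11449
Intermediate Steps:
t(A) = -12 + 3*A
(((-2*(-4) - 3) + t(1)) - 103)² = (((-2*(-4) - 3) + (-12 + 3*1)) - 103)² = (((8 - 3) + (-12 + 3)) - 103)² = ((5 - 9) - 103)² = (-4 - 103)² = (-107)² = 11449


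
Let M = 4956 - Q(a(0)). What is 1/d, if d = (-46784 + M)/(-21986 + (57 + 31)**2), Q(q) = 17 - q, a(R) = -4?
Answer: 14242/41849 ≈ 0.34032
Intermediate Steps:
M = 4935 (M = 4956 - (17 - 1*(-4)) = 4956 - (17 + 4) = 4956 - 1*21 = 4956 - 21 = 4935)
d = 41849/14242 (d = (-46784 + 4935)/(-21986 + (57 + 31)**2) = -41849/(-21986 + 88**2) = -41849/(-21986 + 7744) = -41849/(-14242) = -41849*(-1/14242) = 41849/14242 ≈ 2.9384)
1/d = 1/(41849/14242) = 14242/41849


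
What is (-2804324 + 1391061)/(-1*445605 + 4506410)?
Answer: -1413263/4060805 ≈ -0.34803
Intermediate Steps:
(-2804324 + 1391061)/(-1*445605 + 4506410) = -1413263/(-445605 + 4506410) = -1413263/4060805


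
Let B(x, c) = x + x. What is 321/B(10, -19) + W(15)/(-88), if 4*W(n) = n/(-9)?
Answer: 84769/5280 ≈ 16.055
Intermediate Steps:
B(x, c) = 2*x
W(n) = -n/36 (W(n) = (n/(-9))/4 = (n*(-⅑))/4 = (-n/9)/4 = -n/36)
321/B(10, -19) + W(15)/(-88) = 321/((2*10)) - 1/36*15/(-88) = 321/20 - 5/12*(-1/88) = 321*(1/20) + 5/1056 = 321/20 + 5/1056 = 84769/5280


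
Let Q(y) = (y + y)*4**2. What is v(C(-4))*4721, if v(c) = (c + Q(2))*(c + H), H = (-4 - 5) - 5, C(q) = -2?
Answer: -4683232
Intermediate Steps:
Q(y) = 32*y (Q(y) = (2*y)*16 = 32*y)
H = -14 (H = -9 - 5 = -14)
v(c) = (-14 + c)*(64 + c) (v(c) = (c + 32*2)*(c - 14) = (c + 64)*(-14 + c) = (64 + c)*(-14 + c) = (-14 + c)*(64 + c))
v(C(-4))*4721 = (-896 + (-2)**2 + 50*(-2))*4721 = (-896 + 4 - 100)*4721 = -992*4721 = -4683232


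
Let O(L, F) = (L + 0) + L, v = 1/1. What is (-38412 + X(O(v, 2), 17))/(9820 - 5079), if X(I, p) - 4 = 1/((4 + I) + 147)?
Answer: -5876423/725373 ≈ -8.1012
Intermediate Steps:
v = 1
O(L, F) = 2*L (O(L, F) = L + L = 2*L)
X(I, p) = 4 + 1/(151 + I) (X(I, p) = 4 + 1/((4 + I) + 147) = 4 + 1/(151 + I))
(-38412 + X(O(v, 2), 17))/(9820 - 5079) = (-38412 + (605 + 4*(2*1))/(151 + 2*1))/(9820 - 5079) = (-38412 + (605 + 4*2)/(151 + 2))/4741 = (-38412 + (605 + 8)/153)*(1/4741) = (-38412 + (1/153)*613)*(1/4741) = (-38412 + 613/153)*(1/4741) = -5876423/153*1/4741 = -5876423/725373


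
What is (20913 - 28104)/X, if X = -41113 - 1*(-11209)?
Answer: 2397/9968 ≈ 0.24047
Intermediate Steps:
X = -29904 (X = -41113 + 11209 = -29904)
(20913 - 28104)/X = (20913 - 28104)/(-29904) = -7191*(-1/29904) = 2397/9968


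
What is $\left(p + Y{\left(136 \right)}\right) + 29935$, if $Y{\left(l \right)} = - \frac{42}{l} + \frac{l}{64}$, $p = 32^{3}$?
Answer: $\frac{8527855}{136} \approx 62705.0$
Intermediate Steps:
$p = 32768$
$Y{\left(l \right)} = - \frac{42}{l} + \frac{l}{64}$ ($Y{\left(l \right)} = - \frac{42}{l} + l \frac{1}{64} = - \frac{42}{l} + \frac{l}{64}$)
$\left(p + Y{\left(136 \right)}\right) + 29935 = \left(32768 + \left(- \frac{42}{136} + \frac{1}{64} \cdot 136\right)\right) + 29935 = \left(32768 + \left(\left(-42\right) \frac{1}{136} + \frac{17}{8}\right)\right) + 29935 = \left(32768 + \left(- \frac{21}{68} + \frac{17}{8}\right)\right) + 29935 = \left(32768 + \frac{247}{136}\right) + 29935 = \frac{4456695}{136} + 29935 = \frac{8527855}{136}$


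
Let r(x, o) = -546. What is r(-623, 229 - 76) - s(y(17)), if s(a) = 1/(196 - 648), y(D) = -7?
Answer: -246791/452 ≈ -546.00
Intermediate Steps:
s(a) = -1/452 (s(a) = 1/(-452) = -1/452)
r(-623, 229 - 76) - s(y(17)) = -546 - 1*(-1/452) = -546 + 1/452 = -246791/452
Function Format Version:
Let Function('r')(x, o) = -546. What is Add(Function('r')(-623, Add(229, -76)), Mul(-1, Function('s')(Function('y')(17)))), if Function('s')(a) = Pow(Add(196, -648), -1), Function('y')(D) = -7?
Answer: Rational(-246791, 452) ≈ -546.00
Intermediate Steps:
Function('s')(a) = Rational(-1, 452) (Function('s')(a) = Pow(-452, -1) = Rational(-1, 452))
Add(Function('r')(-623, Add(229, -76)), Mul(-1, Function('s')(Function('y')(17)))) = Add(-546, Mul(-1, Rational(-1, 452))) = Add(-546, Rational(1, 452)) = Rational(-246791, 452)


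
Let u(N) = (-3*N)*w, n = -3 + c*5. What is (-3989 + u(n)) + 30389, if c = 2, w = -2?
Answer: 26442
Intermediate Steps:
n = 7 (n = -3 + 2*5 = -3 + 10 = 7)
u(N) = 6*N (u(N) = -3*N*(-2) = 6*N)
(-3989 + u(n)) + 30389 = (-3989 + 6*7) + 30389 = (-3989 + 42) + 30389 = -3947 + 30389 = 26442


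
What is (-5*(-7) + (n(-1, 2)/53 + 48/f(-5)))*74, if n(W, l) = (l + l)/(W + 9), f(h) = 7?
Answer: 1149405/371 ≈ 3098.1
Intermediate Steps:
n(W, l) = 2*l/(9 + W) (n(W, l) = (2*l)/(9 + W) = 2*l/(9 + W))
(-5*(-7) + (n(-1, 2)/53 + 48/f(-5)))*74 = (-5*(-7) + ((2*2/(9 - 1))/53 + 48/7))*74 = (35 + ((2*2/8)*(1/53) + 48*(⅐)))*74 = (35 + ((2*2*(⅛))*(1/53) + 48/7))*74 = (35 + ((½)*(1/53) + 48/7))*74 = (35 + (1/106 + 48/7))*74 = (35 + 5095/742)*74 = (31065/742)*74 = 1149405/371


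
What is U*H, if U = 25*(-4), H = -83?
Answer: 8300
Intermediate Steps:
U = -100
U*H = -100*(-83) = 8300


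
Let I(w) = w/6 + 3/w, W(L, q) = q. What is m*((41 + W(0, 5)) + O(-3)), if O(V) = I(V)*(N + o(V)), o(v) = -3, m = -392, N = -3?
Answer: -21560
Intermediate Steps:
I(w) = 3/w + w/6 (I(w) = w*(⅙) + 3/w = w/6 + 3/w = 3/w + w/6)
O(V) = -V - 18/V (O(V) = (3/V + V/6)*(-3 - 3) = (3/V + V/6)*(-6) = -V - 18/V)
m*((41 + W(0, 5)) + O(-3)) = -392*((41 + 5) + (-1*(-3) - 18/(-3))) = -392*(46 + (3 - 18*(-⅓))) = -392*(46 + (3 + 6)) = -392*(46 + 9) = -392*55 = -21560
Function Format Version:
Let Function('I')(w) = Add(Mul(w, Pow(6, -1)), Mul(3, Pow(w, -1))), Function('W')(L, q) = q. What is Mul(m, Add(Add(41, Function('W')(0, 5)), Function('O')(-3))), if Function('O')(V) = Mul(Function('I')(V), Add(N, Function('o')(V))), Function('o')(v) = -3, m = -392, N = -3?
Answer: -21560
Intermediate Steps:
Function('I')(w) = Add(Mul(3, Pow(w, -1)), Mul(Rational(1, 6), w)) (Function('I')(w) = Add(Mul(w, Rational(1, 6)), Mul(3, Pow(w, -1))) = Add(Mul(Rational(1, 6), w), Mul(3, Pow(w, -1))) = Add(Mul(3, Pow(w, -1)), Mul(Rational(1, 6), w)))
Function('O')(V) = Add(Mul(-1, V), Mul(-18, Pow(V, -1))) (Function('O')(V) = Mul(Add(Mul(3, Pow(V, -1)), Mul(Rational(1, 6), V)), Add(-3, -3)) = Mul(Add(Mul(3, Pow(V, -1)), Mul(Rational(1, 6), V)), -6) = Add(Mul(-1, V), Mul(-18, Pow(V, -1))))
Mul(m, Add(Add(41, Function('W')(0, 5)), Function('O')(-3))) = Mul(-392, Add(Add(41, 5), Add(Mul(-1, -3), Mul(-18, Pow(-3, -1))))) = Mul(-392, Add(46, Add(3, Mul(-18, Rational(-1, 3))))) = Mul(-392, Add(46, Add(3, 6))) = Mul(-392, Add(46, 9)) = Mul(-392, 55) = -21560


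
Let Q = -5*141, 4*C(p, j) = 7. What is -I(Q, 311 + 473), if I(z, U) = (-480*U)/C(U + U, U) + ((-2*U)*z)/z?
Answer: 216608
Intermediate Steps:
C(p, j) = 7/4 (C(p, j) = (1/4)*7 = 7/4)
Q = -705
I(z, U) = -1934*U/7 (I(z, U) = (-480*U)/(7/4) + ((-2*U)*z)/z = -480*U*(4/7) + (-2*U*z)/z = -1920*U/7 - 2*U = -1934*U/7)
-I(Q, 311 + 473) = -(-1934)*(311 + 473)/7 = -(-1934)*784/7 = -1*(-216608) = 216608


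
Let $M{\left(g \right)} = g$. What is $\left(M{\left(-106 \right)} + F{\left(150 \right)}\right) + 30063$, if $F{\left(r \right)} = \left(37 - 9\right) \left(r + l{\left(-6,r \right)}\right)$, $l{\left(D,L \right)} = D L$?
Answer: $8957$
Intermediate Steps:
$F{\left(r \right)} = - 140 r$ ($F{\left(r \right)} = \left(37 - 9\right) \left(r - 6 r\right) = 28 \left(- 5 r\right) = - 140 r$)
$\left(M{\left(-106 \right)} + F{\left(150 \right)}\right) + 30063 = \left(-106 - 21000\right) + 30063 = -21106 + 30063 = 8957$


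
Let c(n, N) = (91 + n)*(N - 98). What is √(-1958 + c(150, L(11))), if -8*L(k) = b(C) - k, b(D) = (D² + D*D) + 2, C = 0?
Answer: I*√404878/4 ≈ 159.07*I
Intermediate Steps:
b(D) = 2 + 2*D² (b(D) = (D² + D²) + 2 = 2*D² + 2 = 2 + 2*D²)
L(k) = -¼ + k/8 (L(k) = -((2 + 2*0²) - k)/8 = -((2 + 2*0) - k)/8 = -((2 + 0) - k)/8 = -(2 - k)/8 = -¼ + k/8)
c(n, N) = (-98 + N)*(91 + n) (c(n, N) = (91 + n)*(-98 + N) = (-98 + N)*(91 + n))
√(-1958 + c(150, L(11))) = √(-1958 + (-8918 - 98*150 + 91*(-¼ + (⅛)*11) + (-¼ + (⅛)*11)*150)) = √(-1958 + (-8918 - 14700 + 91*(-¼ + 11/8) + (-¼ + 11/8)*150)) = √(-1958 + (-8918 - 14700 + 91*(9/8) + (9/8)*150)) = √(-1958 + (-8918 - 14700 + 819/8 + 675/4)) = √(-1958 - 186775/8) = √(-202439/8) = I*√404878/4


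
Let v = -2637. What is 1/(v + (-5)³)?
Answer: -1/2762 ≈ -0.00036206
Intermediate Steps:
1/(v + (-5)³) = 1/(-2637 + (-5)³) = 1/(-2637 - 125) = 1/(-2762) = -1/2762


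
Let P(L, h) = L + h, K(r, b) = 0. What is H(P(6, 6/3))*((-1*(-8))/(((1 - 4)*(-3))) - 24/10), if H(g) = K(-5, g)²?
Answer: 0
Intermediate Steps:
H(g) = 0 (H(g) = 0² = 0)
H(P(6, 6/3))*((-1*(-8))/(((1 - 4)*(-3))) - 24/10) = 0*((-1*(-8))/(((1 - 4)*(-3))) - 24/10) = 0*(8/((-3*(-3))) - 24*⅒) = 0*(8/9 - 12/5) = 0*(-68/45) = 0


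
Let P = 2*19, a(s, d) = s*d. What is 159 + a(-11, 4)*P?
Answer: -1513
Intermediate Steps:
a(s, d) = d*s
P = 38
159 + a(-11, 4)*P = 159 + (4*(-11))*38 = 159 - 44*38 = 159 - 1672 = -1513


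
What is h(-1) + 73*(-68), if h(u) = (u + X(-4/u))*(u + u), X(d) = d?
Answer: -4970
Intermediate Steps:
h(u) = 2*u*(u - 4/u) (h(u) = (u - 4/u)*(u + u) = (u - 4/u)*(2*u) = 2*u*(u - 4/u))
h(-1) + 73*(-68) = (-8 + 2*(-1)**2) + 73*(-68) = (-8 + 2*1) - 4964 = (-8 + 2) - 4964 = -6 - 4964 = -4970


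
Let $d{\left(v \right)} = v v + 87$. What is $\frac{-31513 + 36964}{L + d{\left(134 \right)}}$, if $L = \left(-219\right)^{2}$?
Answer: $\frac{5451}{66004} \approx 0.082586$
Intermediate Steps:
$d{\left(v \right)} = 87 + v^{2}$ ($d{\left(v \right)} = v^{2} + 87 = 87 + v^{2}$)
$L = 47961$
$\frac{-31513 + 36964}{L + d{\left(134 \right)}} = \frac{-31513 + 36964}{47961 + \left(87 + 134^{2}\right)} = \frac{5451}{47961 + \left(87 + 17956\right)} = \frac{5451}{47961 + 18043} = \frac{5451}{66004}$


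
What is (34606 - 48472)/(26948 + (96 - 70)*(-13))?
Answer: -2311/4435 ≈ -0.52108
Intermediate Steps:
(34606 - 48472)/(26948 + (96 - 70)*(-13)) = -13866/(26948 + 26*(-13)) = -13866/(26948 - 338) = -13866/26610 = -13866*1/26610 = -2311/4435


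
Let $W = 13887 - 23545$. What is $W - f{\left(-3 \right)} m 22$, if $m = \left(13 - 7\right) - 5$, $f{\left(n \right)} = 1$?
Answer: $-9680$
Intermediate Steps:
$m = 1$ ($m = 6 - 5 = 1$)
$W = -9658$ ($W = 13887 - 23545 = -9658$)
$W - f{\left(-3 \right)} m 22 = -9658 - 1 \cdot 1 \cdot 22 = -9658 - 1 \cdot 22 = -9658 - 22 = -9680$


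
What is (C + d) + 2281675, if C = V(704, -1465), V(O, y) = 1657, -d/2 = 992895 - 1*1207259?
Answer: 2712060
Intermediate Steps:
d = 428728 (d = -2*(992895 - 1*1207259) = -2*(992895 - 1207259) = -2*(-214364) = 428728)
C = 1657
(C + d) + 2281675 = (1657 + 428728) + 2281675 = 430385 + 2281675 = 2712060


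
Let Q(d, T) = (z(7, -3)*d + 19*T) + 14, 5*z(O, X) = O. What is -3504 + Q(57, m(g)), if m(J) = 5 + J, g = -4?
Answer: -16956/5 ≈ -3391.2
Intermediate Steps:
z(O, X) = O/5
Q(d, T) = 14 + 19*T + 7*d/5 (Q(d, T) = (((1/5)*7)*d + 19*T) + 14 = (7*d/5 + 19*T) + 14 = (19*T + 7*d/5) + 14 = 14 + 19*T + 7*d/5)
-3504 + Q(57, m(g)) = -3504 + (14 + 19*(5 - 4) + (7/5)*57) = -3504 + (14 + 19*1 + 399/5) = -3504 + (14 + 19 + 399/5) = -3504 + 564/5 = -16956/5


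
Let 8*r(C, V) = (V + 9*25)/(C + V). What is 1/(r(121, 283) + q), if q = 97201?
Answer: 808/78538535 ≈ 1.0288e-5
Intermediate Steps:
r(C, V) = (225 + V)/(8*(C + V)) (r(C, V) = ((V + 9*25)/(C + V))/8 = ((V + 225)/(C + V))/8 = ((225 + V)/(C + V))/8 = (225 + V)/(8*(C + V)))
1/(r(121, 283) + q) = 1/((225 + 283)/(8*(121 + 283)) + 97201) = 1/((1/8)*508/404 + 97201) = 1/((1/8)*(1/404)*508 + 97201) = 1/(127/808 + 97201) = 1/(78538535/808) = 808/78538535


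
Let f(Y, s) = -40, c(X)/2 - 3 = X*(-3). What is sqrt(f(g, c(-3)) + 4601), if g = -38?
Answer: sqrt(4561) ≈ 67.535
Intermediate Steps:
c(X) = 6 - 6*X (c(X) = 6 + 2*(X*(-3)) = 6 + 2*(-3*X) = 6 - 6*X)
sqrt(f(g, c(-3)) + 4601) = sqrt(-40 + 4601) = sqrt(4561)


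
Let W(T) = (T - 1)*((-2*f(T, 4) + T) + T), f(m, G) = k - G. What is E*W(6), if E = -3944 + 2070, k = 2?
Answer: -149920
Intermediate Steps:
f(m, G) = 2 - G
W(T) = (-1 + T)*(4 + 2*T) (W(T) = (T - 1)*((-2*(2 - 1*4) + T) + T) = (-1 + T)*((-2*(2 - 4) + T) + T) = (-1 + T)*((-2*(-2) + T) + T) = (-1 + T)*((4 + T) + T) = (-1 + T)*(4 + 2*T))
E = -1874
E*W(6) = -1874*(-4 + 2*6 + 2*6²) = -1874*(-4 + 12 + 2*36) = -1874*(-4 + 12 + 72) = -1874*80 = -149920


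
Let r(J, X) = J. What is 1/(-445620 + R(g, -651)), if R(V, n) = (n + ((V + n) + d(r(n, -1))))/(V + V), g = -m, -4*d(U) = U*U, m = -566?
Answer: -4528/2018194105 ≈ -2.2436e-6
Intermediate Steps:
d(U) = -U**2/4 (d(U) = -U*U/4 = -U**2/4)
g = 566 (g = -1*(-566) = 566)
R(V, n) = (V + 2*n - n**2/4)/(2*V) (R(V, n) = (n + ((V + n) - n**2/4))/(V + V) = (n + (V + n - n**2/4))/((2*V)) = (V + 2*n - n**2/4)*(1/(2*V)) = (V + 2*n - n**2/4)/(2*V))
1/(-445620 + R(g, -651)) = 1/(-445620 + (-651 + (1/2)*566 - 1/8*(-651)**2)/566) = 1/(-445620 + (-651 + 283 - 1/8*423801)/566) = 1/(-445620 + (-651 + 283 - 423801/8)/566) = 1/(-445620 + (1/566)*(-426745/8)) = 1/(-445620 - 426745/4528) = 1/(-2018194105/4528) = -4528/2018194105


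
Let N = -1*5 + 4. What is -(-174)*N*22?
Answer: -3828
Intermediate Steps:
N = -1 (N = -5 + 4 = -1)
-(-174)*N*22 = -(-174)*(-1)*22 = -29*6*22 = -174*22 = -3828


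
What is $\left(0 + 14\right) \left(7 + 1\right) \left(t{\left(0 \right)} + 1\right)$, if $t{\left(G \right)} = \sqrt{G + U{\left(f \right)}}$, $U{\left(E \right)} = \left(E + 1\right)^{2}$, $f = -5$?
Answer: $560$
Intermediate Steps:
$U{\left(E \right)} = \left(1 + E\right)^{2}$
$t{\left(G \right)} = \sqrt{16 + G}$ ($t{\left(G \right)} = \sqrt{G + \left(1 - 5\right)^{2}} = \sqrt{G + \left(-4\right)^{2}} = \sqrt{G + 16} = \sqrt{16 + G}$)
$\left(0 + 14\right) \left(7 + 1\right) \left(t{\left(0 \right)} + 1\right) = \left(0 + 14\right) \left(7 + 1\right) \left(\sqrt{16 + 0} + 1\right) = 14 \cdot 8 \left(\sqrt{16} + 1\right) = 14 \cdot 8 \left(4 + 1\right) = 14 \cdot 8 \cdot 5 = 14 \cdot 40 = 560$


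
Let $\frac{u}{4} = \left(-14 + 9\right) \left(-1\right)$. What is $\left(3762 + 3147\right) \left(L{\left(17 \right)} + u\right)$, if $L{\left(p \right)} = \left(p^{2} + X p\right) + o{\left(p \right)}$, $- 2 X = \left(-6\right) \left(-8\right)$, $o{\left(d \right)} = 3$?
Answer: $-663264$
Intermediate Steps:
$X = -24$ ($X = - \frac{\left(-6\right) \left(-8\right)}{2} = \left(- \frac{1}{2}\right) 48 = -24$)
$L{\left(p \right)} = 3 + p^{2} - 24 p$ ($L{\left(p \right)} = \left(p^{2} - 24 p\right) + 3 = 3 + p^{2} - 24 p$)
$u = 20$ ($u = 4 \left(-14 + 9\right) \left(-1\right) = 4 \left(\left(-5\right) \left(-1\right)\right) = 4 \cdot 5 = 20$)
$\left(3762 + 3147\right) \left(L{\left(17 \right)} + u\right) = \left(3762 + 3147\right) \left(\left(3 + 17^{2} - 408\right) + 20\right) = 6909 \left(\left(3 + 289 - 408\right) + 20\right) = 6909 \left(-116 + 20\right) = 6909 \left(-96\right) = -663264$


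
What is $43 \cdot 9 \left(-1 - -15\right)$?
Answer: $5418$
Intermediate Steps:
$43 \cdot 9 \left(-1 - -15\right) = 387 \left(-1 + 15\right) = 387 \cdot 14 = 5418$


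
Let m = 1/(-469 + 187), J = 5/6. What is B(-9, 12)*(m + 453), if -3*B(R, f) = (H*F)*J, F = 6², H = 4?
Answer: -2554900/141 ≈ -18120.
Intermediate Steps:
F = 36
J = ⅚ (J = 5*(⅙) = ⅚ ≈ 0.83333)
B(R, f) = -40 (B(R, f) = -4*36*5/(3*6) = -48*5/6 = -⅓*120 = -40)
m = -1/282 (m = 1/(-282) = -1/282 ≈ -0.0035461)
B(-9, 12)*(m + 453) = -40*(-1/282 + 453) = -40*127745/282 = -2554900/141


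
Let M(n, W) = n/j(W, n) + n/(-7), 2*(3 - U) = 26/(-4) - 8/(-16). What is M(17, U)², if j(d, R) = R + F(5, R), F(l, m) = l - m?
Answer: 1156/1225 ≈ 0.94367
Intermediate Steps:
j(d, R) = 5 (j(d, R) = R + (5 - R) = 5)
U = 6 (U = 3 - (26/(-4) - 8/(-16))/2 = 3 - (26*(-¼) - 8*(-1/16))/2 = 3 - (-13/2 + ½)/2 = 3 - ½*(-6) = 3 + 3 = 6)
M(n, W) = 2*n/35 (M(n, W) = n/5 + n/(-7) = n*(⅕) + n*(-⅐) = n/5 - n/7 = 2*n/35)
M(17, U)² = ((2/35)*17)² = (34/35)² = 1156/1225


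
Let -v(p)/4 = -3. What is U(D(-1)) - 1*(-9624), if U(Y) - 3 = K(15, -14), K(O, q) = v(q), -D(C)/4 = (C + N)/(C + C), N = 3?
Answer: 9639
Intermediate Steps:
D(C) = -2*(3 + C)/C (D(C) = -4*(C + 3)/(C + C) = -4*(3 + C)/(2*C) = -4*(3 + C)*1/(2*C) = -2*(3 + C)/C)
v(p) = 12 (v(p) = -4*(-3) = 12)
K(O, q) = 12
U(Y) = 15 (U(Y) = 3 + 12 = 15)
U(D(-1)) - 1*(-9624) = 15 - 1*(-9624) = 15 + 9624 = 9639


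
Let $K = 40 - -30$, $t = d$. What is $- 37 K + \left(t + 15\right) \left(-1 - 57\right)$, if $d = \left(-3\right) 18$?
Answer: $-328$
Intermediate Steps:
$d = -54$
$t = -54$
$K = 70$ ($K = 40 + 30 = 70$)
$- 37 K + \left(t + 15\right) \left(-1 - 57\right) = \left(-37\right) 70 + \left(-54 + 15\right) \left(-1 - 57\right) = -2590 - -2262 = -2590 + 2262 = -328$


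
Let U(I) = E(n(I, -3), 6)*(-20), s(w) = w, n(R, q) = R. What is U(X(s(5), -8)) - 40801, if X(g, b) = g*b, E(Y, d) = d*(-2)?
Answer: -40561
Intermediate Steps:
E(Y, d) = -2*d
X(g, b) = b*g
U(I) = 240 (U(I) = -2*6*(-20) = -12*(-20) = 240)
U(X(s(5), -8)) - 40801 = 240 - 40801 = -40561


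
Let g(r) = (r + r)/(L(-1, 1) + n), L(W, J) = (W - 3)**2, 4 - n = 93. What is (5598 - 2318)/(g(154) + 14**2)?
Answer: 2993/175 ≈ 17.103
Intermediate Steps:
n = -89 (n = 4 - 1*93 = 4 - 93 = -89)
L(W, J) = (-3 + W)**2
g(r) = -2*r/73 (g(r) = (r + r)/((-3 - 1)**2 - 89) = (2*r)/((-4)**2 - 89) = (2*r)/(16 - 89) = (2*r)/(-73) = (2*r)*(-1/73) = -2*r/73)
(5598 - 2318)/(g(154) + 14**2) = (5598 - 2318)/(-2/73*154 + 14**2) = 3280/(-308/73 + 196) = 3280/(14000/73) = 3280*(73/14000) = 2993/175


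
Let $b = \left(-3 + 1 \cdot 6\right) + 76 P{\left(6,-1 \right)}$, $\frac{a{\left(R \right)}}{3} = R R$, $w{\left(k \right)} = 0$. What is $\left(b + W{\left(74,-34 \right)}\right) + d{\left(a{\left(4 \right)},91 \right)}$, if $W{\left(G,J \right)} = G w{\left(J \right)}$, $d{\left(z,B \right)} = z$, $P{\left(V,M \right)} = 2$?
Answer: $203$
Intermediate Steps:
$a{\left(R \right)} = 3 R^{2}$ ($a{\left(R \right)} = 3 R R = 3 R^{2}$)
$W{\left(G,J \right)} = 0$ ($W{\left(G,J \right)} = G 0 = 0$)
$b = 155$ ($b = \left(-3 + 1 \cdot 6\right) + 76 \cdot 2 = \left(-3 + 6\right) + 152 = 3 + 152 = 155$)
$\left(b + W{\left(74,-34 \right)}\right) + d{\left(a{\left(4 \right)},91 \right)} = \left(155 + 0\right) + 3 \cdot 4^{2} = 155 + 3 \cdot 16 = 155 + 48 = 203$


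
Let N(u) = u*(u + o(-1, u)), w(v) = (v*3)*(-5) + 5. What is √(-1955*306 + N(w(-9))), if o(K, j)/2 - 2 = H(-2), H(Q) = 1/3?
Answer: 11*I*√42990/3 ≈ 760.25*I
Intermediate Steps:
w(v) = 5 - 15*v (w(v) = (3*v)*(-5) + 5 = -15*v + 5 = 5 - 15*v)
H(Q) = ⅓ (H(Q) = 1*(⅓) = ⅓)
o(K, j) = 14/3 (o(K, j) = 4 + 2*(⅓) = 4 + ⅔ = 14/3)
N(u) = u*(14/3 + u) (N(u) = u*(u + 14/3) = u*(14/3 + u))
√(-1955*306 + N(w(-9))) = √(-1955*306 + (5 - 15*(-9))*(14 + 3*(5 - 15*(-9)))/3) = √(-598230 + (5 + 135)*(14 + 3*(5 + 135))/3) = √(-598230 + (⅓)*140*(14 + 3*140)) = √(-598230 + (⅓)*140*(14 + 420)) = √(-598230 + (⅓)*140*434) = √(-598230 + 60760/3) = √(-1733930/3) = 11*I*√42990/3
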